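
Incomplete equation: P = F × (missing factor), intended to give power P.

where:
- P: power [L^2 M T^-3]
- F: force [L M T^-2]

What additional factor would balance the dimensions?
v (velocity), dimensions [L T^-1]

P has dimensions [L^2 M T^-3] and F has dimensions [L M T^-2].
The missing factor must have dimensions [L^2 M T^-3] / [L M T^-2] = [L T^-1], i.e. velocity (v).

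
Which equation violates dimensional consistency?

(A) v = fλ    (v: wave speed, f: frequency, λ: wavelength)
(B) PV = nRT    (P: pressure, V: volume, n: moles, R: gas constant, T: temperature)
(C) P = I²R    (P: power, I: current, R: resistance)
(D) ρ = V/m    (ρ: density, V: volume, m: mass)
(D) ρ = V/m

The equation (D) ρ = V/m is dimensionally incorrect.

LHS (ρ): [L^-3 M]
RHS (V/m): [L^3 M^-1] ✗

The dimensions do not match. The other three equations balance.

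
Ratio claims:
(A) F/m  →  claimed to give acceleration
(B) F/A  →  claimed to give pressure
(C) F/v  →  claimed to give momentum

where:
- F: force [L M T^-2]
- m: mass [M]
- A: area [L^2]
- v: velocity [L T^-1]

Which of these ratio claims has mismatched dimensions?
(C) F/v does not give momentum

(A) F/m: [L T^-2] = acceleration [L T^-2] ✓
(B) F/A: [L^-1 M T^-2] = pressure [L^-1 M T^-2] ✓
(C) F/v: [M T^-1] ≠ momentum [L M T^-1] ✗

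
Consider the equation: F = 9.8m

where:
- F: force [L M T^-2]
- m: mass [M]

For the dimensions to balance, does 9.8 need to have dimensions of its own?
Yes

F has dimensions [L M T^-2], while m alone has dimensions [M]. For the equation to balance, the factor 9.8 must carry dimensions [L T^-2] — it is a dimensional constant (a numerical value of a physical quantity with its units suppressed), not a pure number.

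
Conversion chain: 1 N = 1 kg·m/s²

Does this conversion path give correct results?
The chain is correct (no errors).

Correct: Newton is defined as kg·m/s²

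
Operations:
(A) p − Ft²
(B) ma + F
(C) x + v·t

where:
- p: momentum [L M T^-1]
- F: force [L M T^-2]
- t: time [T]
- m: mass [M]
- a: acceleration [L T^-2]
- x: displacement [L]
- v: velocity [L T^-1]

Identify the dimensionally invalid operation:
(A) p − Ft²

(A) p − Ft²: p [L M T^-1] and Ft² [L M] — different dimensions cannot be added/subtracted ✗
(B) ma + F: ma [L M T^-2] and F [L M T^-2] — same dimensions ✓
(C) x + v·t: x [L] and v·t [L] — same dimensions ✓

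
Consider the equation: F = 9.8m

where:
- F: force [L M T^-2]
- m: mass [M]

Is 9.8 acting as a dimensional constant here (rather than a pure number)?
Yes

F has dimensions [L M T^-2], while m alone has dimensions [M]. For the equation to balance, the factor 9.8 must carry dimensions [L T^-2] — it is a dimensional constant (a numerical value of a physical quantity with its units suppressed), not a pure number.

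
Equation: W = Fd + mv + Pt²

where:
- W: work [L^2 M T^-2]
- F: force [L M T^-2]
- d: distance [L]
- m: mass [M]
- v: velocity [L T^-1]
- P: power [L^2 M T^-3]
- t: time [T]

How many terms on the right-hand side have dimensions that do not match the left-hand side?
2

LHS W: [L^2 M T^-2]
- Fd: [L^2 M T^-2] ✓
- mv: [L M T^-1] ✗
- Pt²: [L^2 M T^-1] ✗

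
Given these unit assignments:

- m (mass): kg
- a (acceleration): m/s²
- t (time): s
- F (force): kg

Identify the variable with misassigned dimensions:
F

The variable F (force) should have units N, not kg.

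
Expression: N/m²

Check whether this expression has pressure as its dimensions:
Yes

The expression N/m² has dimensions [L^-1 M T^-2], which is exactly pressure [L^-1 M T^-2].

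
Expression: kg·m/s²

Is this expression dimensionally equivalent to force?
Yes

The expression kg·m/s² has dimensions [L M T^-2], which is exactly force [L M T^-2].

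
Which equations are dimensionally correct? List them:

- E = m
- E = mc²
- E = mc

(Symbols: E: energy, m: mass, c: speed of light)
Dimensionally correct: E = mc²
Dimensionally incorrect: E = m, E = mc
Ordered (correct first, then incorrect): E = mc², E = m, E = mc

- E = m: LHS [L^2 M T^-2], RHS [M] → incorrect ✗
- E = mc²: LHS [L^2 M T^-2], RHS [L^2 M T^-2] → correct ✓
- E = mc: LHS [L^2 M T^-2], RHS [L M T^-1] → incorrect ✗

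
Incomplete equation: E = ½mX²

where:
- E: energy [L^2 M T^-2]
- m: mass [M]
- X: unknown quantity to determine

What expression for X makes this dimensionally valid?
X = v (velocity), dimensions [L T^-1]

E has dimensions [L^2 M T^-2]; the rest of the RHS (½m) has dimensions [M].
So X² must have dimensions [L^2 T^-2], i.e. X has dimensions [L T^-1] — X = v (velocity).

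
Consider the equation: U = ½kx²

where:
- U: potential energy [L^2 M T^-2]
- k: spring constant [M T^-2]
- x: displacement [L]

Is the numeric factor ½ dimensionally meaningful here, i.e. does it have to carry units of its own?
No

U has dimensions [L^2 M T^-2] and kx² already has dimensions [L^2 M T^-2], so the equation balances without ½ contributing any dimensions. ½ is a pure (dimensionless) number; changing or removing it would not affect dimensional consistency.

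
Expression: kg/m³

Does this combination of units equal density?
Yes

The expression kg/m³ has dimensions [L^-3 M], which is exactly density [L^-3 M].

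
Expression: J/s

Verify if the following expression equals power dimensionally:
Yes

The expression J/s has dimensions [L^2 M T^-3], which is exactly power [L^2 M T^-3].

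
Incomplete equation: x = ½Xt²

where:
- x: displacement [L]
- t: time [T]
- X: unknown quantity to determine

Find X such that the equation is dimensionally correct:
X = a (acceleration), dimensions [L T^-2]

x has dimensions [L]; the rest of the RHS (½ t²) has dimensions [T^2].
So X must have dimensions [L T^-2] — X = a (acceleration).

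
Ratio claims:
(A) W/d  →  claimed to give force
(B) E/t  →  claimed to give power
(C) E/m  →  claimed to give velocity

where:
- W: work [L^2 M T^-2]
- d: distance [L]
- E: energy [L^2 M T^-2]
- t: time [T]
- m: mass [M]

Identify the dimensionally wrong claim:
(C) E/m does not give velocity

(A) W/d: [L M T^-2] = force [L M T^-2] ✓
(B) E/t: [L^2 M T^-3] = power [L^2 M T^-3] ✓
(C) E/m: [L^2 T^-2] ≠ velocity [L T^-1] ✗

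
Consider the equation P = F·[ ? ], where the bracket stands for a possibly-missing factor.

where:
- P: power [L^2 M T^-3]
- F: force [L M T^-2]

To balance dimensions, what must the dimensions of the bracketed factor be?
[L T^-1] — velocity (e.g. v)

P has dimensions [L^2 M T^-3]; F has dimensions [L M T^-2].
The bracketed factor must supply [L^2 M T^-3] / [L M T^-2] = [L T^-1].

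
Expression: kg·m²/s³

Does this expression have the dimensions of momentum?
No

The expression kg·m²/s³ has dimensions [L^2 M T^-3], but momentum has dimensions [L M T^-1].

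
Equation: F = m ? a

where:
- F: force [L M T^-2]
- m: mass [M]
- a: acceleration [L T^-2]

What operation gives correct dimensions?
multiplication (×): F = m × a

F [L M T^-2]; m [M]; a [L T^-2].
m × a → [L M T^-2] ✓
m ÷ a → [L^-1 M T^2] ✗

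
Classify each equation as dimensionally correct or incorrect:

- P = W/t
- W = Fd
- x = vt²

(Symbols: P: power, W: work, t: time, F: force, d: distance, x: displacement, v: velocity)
Dimensionally correct: P = W/t, W = Fd
Dimensionally incorrect: x = vt²
Ordered (correct first, then incorrect): P = W/t, W = Fd, x = vt²

- P = W/t: LHS [L^2 M T^-3], RHS [L^2 M T^-3] → correct ✓
- W = Fd: LHS [L^2 M T^-2], RHS [L^2 M T^-2] → correct ✓
- x = vt²: LHS [L], RHS [L T] → incorrect ✗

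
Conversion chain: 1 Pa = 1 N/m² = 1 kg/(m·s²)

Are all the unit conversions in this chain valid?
The chain is correct (no errors).

Correct: Pascal is Newton per square meter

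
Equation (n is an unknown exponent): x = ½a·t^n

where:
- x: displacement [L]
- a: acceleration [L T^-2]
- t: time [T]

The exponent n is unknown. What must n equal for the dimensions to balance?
n = 2

x has dimensions [L]; t has dimensions [T].
The rest of the RHS has dimensions [L T^-2], so t^n must supply [T^2].
With n = 2: ½a·t^2 has dimensions [L], matching the LHS ✓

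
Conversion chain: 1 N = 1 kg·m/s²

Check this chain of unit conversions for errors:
The chain is correct (no errors).

Correct: Newton is defined as kg·m/s²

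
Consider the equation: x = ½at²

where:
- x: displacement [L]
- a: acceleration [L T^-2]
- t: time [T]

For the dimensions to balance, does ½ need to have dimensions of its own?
No

x has dimensions [L] and at² already has dimensions [L], so the equation balances without ½ contributing any dimensions. ½ is a pure (dimensionless) number; changing or removing it would not affect dimensional consistency.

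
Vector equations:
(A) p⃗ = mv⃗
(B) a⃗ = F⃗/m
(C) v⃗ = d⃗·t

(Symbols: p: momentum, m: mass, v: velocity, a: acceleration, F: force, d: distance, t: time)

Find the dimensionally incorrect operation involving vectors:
(C) v⃗ = d⃗·t

(A) p⃗ = mv⃗: LHS [L M T^-1], RHS [L M T^-1] ✓ — mass (scalar) times velocity (vector)
(B) a⃗ = F⃗/m: LHS [L T^-2], RHS [L T^-2] ✓ — force (vector) divided by mass (scalar)
(C) v⃗ = d⃗·t: LHS [L T^-1], RHS [L T] ✗ — velocity is displacement per time; should be d⃗/t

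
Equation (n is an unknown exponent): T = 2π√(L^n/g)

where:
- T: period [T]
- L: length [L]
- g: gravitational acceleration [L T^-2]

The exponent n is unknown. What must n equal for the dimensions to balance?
n = 1

T has dimensions [T]; L has dimensions [L].
With n = 1: 2π√(L^1/g) has dimensions [T], matching the LHS ✓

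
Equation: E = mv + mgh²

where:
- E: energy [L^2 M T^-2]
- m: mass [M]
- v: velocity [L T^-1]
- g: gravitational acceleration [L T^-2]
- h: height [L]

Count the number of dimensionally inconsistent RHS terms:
2

LHS E: [L^2 M T^-2]
- mv: [L M T^-1] ✗
- mgh²: [L^3 M T^-2] ✗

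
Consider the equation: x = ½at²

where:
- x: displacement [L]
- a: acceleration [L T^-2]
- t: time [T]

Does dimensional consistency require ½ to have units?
No

x has dimensions [L] and at² already has dimensions [L], so the equation balances without ½ contributing any dimensions. ½ is a pure (dimensionless) number; changing or removing it would not affect dimensional consistency.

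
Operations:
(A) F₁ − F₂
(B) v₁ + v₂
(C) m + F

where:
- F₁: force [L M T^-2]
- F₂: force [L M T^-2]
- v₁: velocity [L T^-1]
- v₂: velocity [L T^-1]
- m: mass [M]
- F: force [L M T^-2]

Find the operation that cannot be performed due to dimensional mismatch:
(C) m + F

(A) F₁ − F₂: F₁ [L M T^-2] and F₂ [L M T^-2] — same dimensions ✓
(B) v₁ + v₂: v₁ [L T^-1] and v₂ [L T^-1] — same dimensions ✓
(C) m + F: m [M] and F [L M T^-2] — different dimensions cannot be added/subtracted ✗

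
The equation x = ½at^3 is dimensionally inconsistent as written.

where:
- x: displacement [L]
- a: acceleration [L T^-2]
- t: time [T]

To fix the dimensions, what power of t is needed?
The exponent of t should be 2: x = ½at^2

The LHS x has dimensions [L]; t has dimensions [T].
As written, the RHS ½at^3 (exponent 3 on t) has dimensions [L T], which does not match.
With exponent 2, the RHS ½at^2 has dimensions [L], matching the LHS.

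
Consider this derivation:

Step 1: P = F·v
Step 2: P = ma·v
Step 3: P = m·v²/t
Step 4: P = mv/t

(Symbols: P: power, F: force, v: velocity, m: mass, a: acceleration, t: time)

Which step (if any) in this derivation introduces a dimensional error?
Step 4

Step 1: P = F·v → LHS [L^2 M T^-3], RHS [L^2 M T^-3] ✓
Step 2: P = ma·v → LHS [L^2 M T^-3], RHS [L^2 M T^-3] ✓
Step 3: P = m·v²/t → LHS [L^2 M T^-3], RHS [L^2 M T^-3] ✓
Step 4: P = mv/t → LHS [L^2 M T^-3], RHS [L M T^-2] ✗

The first dimensional inconsistency appears in step 4: P = mv/t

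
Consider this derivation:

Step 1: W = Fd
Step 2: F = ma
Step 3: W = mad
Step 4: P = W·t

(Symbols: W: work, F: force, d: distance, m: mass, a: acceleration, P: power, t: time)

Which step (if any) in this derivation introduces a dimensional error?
Step 4

Step 1: W = Fd → LHS [L^2 M T^-2], RHS [L^2 M T^-2] ✓
Step 2: F = ma → LHS [L M T^-2], RHS [L M T^-2] ✓
Step 3: W = mad → LHS [L^2 M T^-2], RHS [L^2 M T^-2] ✓
Step 4: P = W·t → LHS [L^2 M T^-3], RHS [L^2 M T^-1] ✗

The first dimensional inconsistency appears in step 4: P = W·t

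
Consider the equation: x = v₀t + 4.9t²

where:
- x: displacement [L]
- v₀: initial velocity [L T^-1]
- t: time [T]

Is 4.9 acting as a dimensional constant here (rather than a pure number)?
Yes

x has dimensions [L], while t² alone has dimensions [T^2]. For the equation to balance, the factor 4.9 must carry dimensions [L T^-2] — it is a dimensional constant (a numerical value of a physical quantity with its units suppressed), not a pure number.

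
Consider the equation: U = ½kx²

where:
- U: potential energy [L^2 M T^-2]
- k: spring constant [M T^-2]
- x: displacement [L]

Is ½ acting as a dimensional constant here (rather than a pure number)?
No

U has dimensions [L^2 M T^-2] and kx² already has dimensions [L^2 M T^-2], so the equation balances without ½ contributing any dimensions. ½ is a pure (dimensionless) number; changing or removing it would not affect dimensional consistency.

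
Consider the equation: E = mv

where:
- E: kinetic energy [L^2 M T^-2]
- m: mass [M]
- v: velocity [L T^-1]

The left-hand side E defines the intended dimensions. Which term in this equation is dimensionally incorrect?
The right-hand side term mv

E has dimensions [L^2 M T^-2], but mv has dimensions [L M T^-1], so the term mv is dimensionally wrong for E.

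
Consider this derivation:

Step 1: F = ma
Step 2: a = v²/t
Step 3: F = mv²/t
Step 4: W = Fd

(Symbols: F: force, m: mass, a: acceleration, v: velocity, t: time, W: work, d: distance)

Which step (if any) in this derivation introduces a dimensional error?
Step 2

Step 1: F = ma → LHS [L M T^-2], RHS [L M T^-2] ✓
Step 2: a = v²/t → LHS [L T^-2], RHS [L^2 T^-3] ✗

The first dimensional inconsistency appears in step 2: a = v²/t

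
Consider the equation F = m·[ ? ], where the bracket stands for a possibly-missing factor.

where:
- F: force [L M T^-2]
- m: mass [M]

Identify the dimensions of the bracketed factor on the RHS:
[L T^-2] — acceleration (e.g. a)

F has dimensions [L M T^-2]; m has dimensions [M].
The bracketed factor must supply [L M T^-2] / [M] = [L T^-2].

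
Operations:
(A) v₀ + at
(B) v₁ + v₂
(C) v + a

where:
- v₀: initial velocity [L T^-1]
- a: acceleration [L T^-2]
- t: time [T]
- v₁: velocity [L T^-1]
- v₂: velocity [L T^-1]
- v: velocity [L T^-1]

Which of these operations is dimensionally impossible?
(C) v + a

(A) v₀ + at: v₀ [L T^-1] and at [L T^-1] — same dimensions ✓
(B) v₁ + v₂: v₁ [L T^-1] and v₂ [L T^-1] — same dimensions ✓
(C) v + a: v [L T^-1] and a [L T^-2] — different dimensions cannot be added/subtracted ✗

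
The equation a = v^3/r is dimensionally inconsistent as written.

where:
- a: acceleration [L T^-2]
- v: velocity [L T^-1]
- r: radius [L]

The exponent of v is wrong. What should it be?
The exponent of v should be 2: a = v^2/r

The LHS a has dimensions [L T^-2]; v has dimensions [L T^-1].
As written, the RHS v^3/r (exponent 3 on v) has dimensions [L^2 T^-3], which does not match.
With exponent 2, the RHS v^2/r has dimensions [L T^-2], matching the LHS.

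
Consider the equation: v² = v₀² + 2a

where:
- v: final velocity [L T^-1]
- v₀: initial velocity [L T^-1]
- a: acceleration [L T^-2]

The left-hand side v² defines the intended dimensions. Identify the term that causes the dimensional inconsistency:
The term 2a

Checking each RHS term against the LHS:
- v₀²: [L^2 T^-2] — matches v² [L^2 T^-2] ✓
- 2a: [L T^-2] — does NOT match v² [L^2 T^-2] ✗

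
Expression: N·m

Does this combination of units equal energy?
Yes

The expression N·m has dimensions [L^2 M T^-2], which is exactly energy [L^2 M T^-2].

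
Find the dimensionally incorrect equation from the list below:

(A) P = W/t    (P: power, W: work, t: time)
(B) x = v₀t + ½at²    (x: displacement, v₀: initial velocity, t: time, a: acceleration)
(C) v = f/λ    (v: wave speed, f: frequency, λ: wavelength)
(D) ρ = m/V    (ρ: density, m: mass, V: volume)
(C) v = f/λ

The equation (C) v = f/λ is dimensionally incorrect.

LHS (v): [L T^-1]
RHS (f/λ): [L^-1 T^-1] ✗

The dimensions do not match. The other three equations balance.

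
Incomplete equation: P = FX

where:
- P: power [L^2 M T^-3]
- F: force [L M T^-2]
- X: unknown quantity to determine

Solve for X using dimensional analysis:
X = v (velocity), dimensions [L T^-1]

P has dimensions [L^2 M T^-3]; the rest of the RHS (F) has dimensions [L M T^-2].
So X must have dimensions [L T^-1] — X = v (velocity).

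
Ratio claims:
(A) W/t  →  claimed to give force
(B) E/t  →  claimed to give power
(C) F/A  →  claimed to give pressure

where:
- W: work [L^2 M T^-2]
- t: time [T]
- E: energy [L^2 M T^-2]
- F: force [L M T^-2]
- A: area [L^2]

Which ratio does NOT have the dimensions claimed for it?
(A) W/t does not give force

(A) W/t: [L^2 M T^-3] ≠ force [L M T^-2] ✗
(B) E/t: [L^2 M T^-3] = power [L^2 M T^-3] ✓
(C) F/A: [L^-1 M T^-2] = pressure [L^-1 M T^-2] ✓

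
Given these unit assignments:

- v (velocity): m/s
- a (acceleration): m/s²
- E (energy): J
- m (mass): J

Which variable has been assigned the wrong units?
m

The variable m (mass) should have units kg, not J.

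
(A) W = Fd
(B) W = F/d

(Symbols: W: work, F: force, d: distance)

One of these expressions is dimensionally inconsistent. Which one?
(B)

(A) W = Fd: LHS [L^2 M T^-2], RHS [L^2 M T^-2] ✓
(B) W = F/d: LHS [L^2 M T^-2], RHS [M T^-2] ✗

Expression (B) W = F/d is dimensionally incorrect.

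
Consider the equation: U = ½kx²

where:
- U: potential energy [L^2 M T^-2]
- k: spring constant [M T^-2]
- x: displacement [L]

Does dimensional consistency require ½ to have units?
No

U has dimensions [L^2 M T^-2] and kx² already has dimensions [L^2 M T^-2], so the equation balances without ½ contributing any dimensions. ½ is a pure (dimensionless) number; changing or removing it would not affect dimensional consistency.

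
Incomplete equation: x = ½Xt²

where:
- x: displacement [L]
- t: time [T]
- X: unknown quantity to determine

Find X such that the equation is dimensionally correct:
X = a (acceleration), dimensions [L T^-2]

x has dimensions [L]; the rest of the RHS (½ t²) has dimensions [T^2].
So X must have dimensions [L T^-2] — X = a (acceleration).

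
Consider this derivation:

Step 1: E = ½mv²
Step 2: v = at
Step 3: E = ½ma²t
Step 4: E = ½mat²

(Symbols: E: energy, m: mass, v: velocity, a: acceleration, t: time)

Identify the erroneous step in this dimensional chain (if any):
Step 3

Step 1: E = ½mv² → LHS [L^2 M T^-2], RHS [L^2 M T^-2] ✓
Step 2: v = at → LHS [L T^-1], RHS [L T^-1] ✓
Step 3: E = ½ma²t → LHS [L^2 M T^-2], RHS [L^2 M T^-3] ✗

The first dimensional inconsistency appears in step 3: E = ½ma²t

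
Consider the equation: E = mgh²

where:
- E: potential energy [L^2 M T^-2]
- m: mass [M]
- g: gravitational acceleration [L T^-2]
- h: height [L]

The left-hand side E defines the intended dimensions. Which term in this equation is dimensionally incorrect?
The right-hand side term mgh²

E has dimensions [L^2 M T^-2], but mgh² has dimensions [L^3 M T^-2], so the term mgh² is dimensionally wrong for E.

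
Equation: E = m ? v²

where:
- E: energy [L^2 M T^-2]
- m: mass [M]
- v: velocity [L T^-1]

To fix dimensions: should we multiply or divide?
multiplication (×): E = m × v²

E [L^2 M T^-2]; m [M]; v² [L^2 T^-2].
m × v² → [L^2 M T^-2] ✓
m ÷ v² → [L^-2 M T^2] ✗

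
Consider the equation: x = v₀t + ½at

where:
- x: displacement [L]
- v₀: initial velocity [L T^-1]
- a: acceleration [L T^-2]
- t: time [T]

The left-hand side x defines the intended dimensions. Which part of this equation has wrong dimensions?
The term ½at

Checking each RHS term against the LHS:
- v₀t: [L] — matches x [L] ✓
- ½at: [L T^-1] — does NOT match x [L] ✗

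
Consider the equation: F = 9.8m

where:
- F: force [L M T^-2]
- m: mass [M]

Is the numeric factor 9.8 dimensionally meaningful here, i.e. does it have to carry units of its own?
Yes

F has dimensions [L M T^-2], while m alone has dimensions [M]. For the equation to balance, the factor 9.8 must carry dimensions [L T^-2] — it is a dimensional constant (a numerical value of a physical quantity with its units suppressed), not a pure number.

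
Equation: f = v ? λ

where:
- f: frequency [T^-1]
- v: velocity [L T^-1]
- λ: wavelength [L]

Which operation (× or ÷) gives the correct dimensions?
division (÷): f = v ÷ λ

f [T^-1]; v [L T^-1]; λ [L].
v × λ → [L^2 T^-1] ✗
v ÷ λ → [T^-1] ✓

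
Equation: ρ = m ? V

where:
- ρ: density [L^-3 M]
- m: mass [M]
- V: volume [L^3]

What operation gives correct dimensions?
division (÷): ρ = m ÷ V

ρ [L^-3 M]; m [M]; V [L^3].
m × V → [L^3 M] ✗
m ÷ V → [L^-3 M] ✓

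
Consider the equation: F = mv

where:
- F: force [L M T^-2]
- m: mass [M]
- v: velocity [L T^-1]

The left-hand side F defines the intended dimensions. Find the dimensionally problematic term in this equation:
The right-hand side term mv

F has dimensions [L M T^-2], but mv has dimensions [L M T^-1], so the term mv is dimensionally wrong for F.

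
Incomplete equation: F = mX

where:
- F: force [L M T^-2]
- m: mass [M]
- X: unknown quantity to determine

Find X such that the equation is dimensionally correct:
X = a (acceleration), dimensions [L T^-2]

F has dimensions [L M T^-2]; the rest of the RHS (m) has dimensions [M].
So X must have dimensions [L T^-2] — X = a (acceleration).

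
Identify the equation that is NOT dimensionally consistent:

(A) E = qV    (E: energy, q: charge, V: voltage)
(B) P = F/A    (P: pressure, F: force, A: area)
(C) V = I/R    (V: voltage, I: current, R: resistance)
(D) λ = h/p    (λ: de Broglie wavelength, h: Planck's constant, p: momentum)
(C) V = I/R

The equation (C) V = I/R is dimensionally incorrect.

LHS (V): [I^-1 L^2 M T^-3]
RHS (I/R): [I^3 L^-2 M^-1 T^3] ✗

The dimensions do not match. The other three equations balance.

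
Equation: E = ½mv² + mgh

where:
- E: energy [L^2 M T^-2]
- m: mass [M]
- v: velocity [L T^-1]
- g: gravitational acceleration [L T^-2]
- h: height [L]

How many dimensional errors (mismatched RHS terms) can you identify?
0

LHS E: [L^2 M T^-2]
- ½mv²: [L^2 M T^-2] ✓
- mgh: [L^2 M T^-2] ✓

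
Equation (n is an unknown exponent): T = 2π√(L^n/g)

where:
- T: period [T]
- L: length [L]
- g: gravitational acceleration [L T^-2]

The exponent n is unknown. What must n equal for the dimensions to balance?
n = 1

T has dimensions [T]; L has dimensions [L].
With n = 1: 2π√(L^1/g) has dimensions [T], matching the LHS ✓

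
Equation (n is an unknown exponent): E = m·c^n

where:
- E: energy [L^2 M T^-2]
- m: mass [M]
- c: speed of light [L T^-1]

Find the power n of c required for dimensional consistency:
n = 2

E has dimensions [L^2 M T^-2]; c has dimensions [L T^-1].
The rest of the RHS has dimensions [M], so c^n must supply [L^2 T^-2].
With n = 2: m·c^2 has dimensions [L^2 M T^-2], matching the LHS ✓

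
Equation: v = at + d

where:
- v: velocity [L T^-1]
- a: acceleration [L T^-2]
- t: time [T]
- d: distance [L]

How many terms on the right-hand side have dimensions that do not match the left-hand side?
1

LHS v: [L T^-1]
- at: [L T^-1] ✓
- d: [L] ✗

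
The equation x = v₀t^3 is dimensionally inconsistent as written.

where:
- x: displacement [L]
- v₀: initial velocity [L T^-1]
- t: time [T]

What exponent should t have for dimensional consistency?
The exponent of t should be 1: x = v₀t

The LHS x has dimensions [L]; t has dimensions [T].
As written, the RHS v₀t^3 (exponent 3 on t) has dimensions [L T^2], which does not match.
With exponent 1, the RHS v₀t has dimensions [L], matching the LHS.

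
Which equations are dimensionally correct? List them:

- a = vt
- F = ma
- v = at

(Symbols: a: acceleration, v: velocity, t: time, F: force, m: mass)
Dimensionally correct: F = ma, v = at
Dimensionally incorrect: a = vt
Ordered (correct first, then incorrect): F = ma, v = at, a = vt

- a = vt: LHS [L T^-2], RHS [L] → incorrect ✗
- F = ma: LHS [L M T^-2], RHS [L M T^-2] → correct ✓
- v = at: LHS [L T^-1], RHS [L T^-1] → correct ✓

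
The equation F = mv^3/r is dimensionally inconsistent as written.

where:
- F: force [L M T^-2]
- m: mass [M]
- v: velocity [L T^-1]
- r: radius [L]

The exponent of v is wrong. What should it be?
The exponent of v should be 2: F = mv^2/r

The LHS F has dimensions [L M T^-2]; v has dimensions [L T^-1].
As written, the RHS mv^3/r (exponent 3 on v) has dimensions [L^2 M T^-3], which does not match.
With exponent 2, the RHS mv^2/r has dimensions [L M T^-2], matching the LHS.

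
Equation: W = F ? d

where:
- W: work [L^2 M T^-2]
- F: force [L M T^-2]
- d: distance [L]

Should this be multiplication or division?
multiplication (×): W = F × d

W [L^2 M T^-2]; F [L M T^-2]; d [L].
F × d → [L^2 M T^-2] ✓
F ÷ d → [M T^-2] ✗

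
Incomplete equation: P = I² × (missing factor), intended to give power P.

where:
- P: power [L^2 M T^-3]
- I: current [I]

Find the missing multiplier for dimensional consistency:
R (resistance), dimensions [I^-2 L^2 M T^-3]

P has dimensions [L^2 M T^-3] and I² has dimensions [I^2].
The missing factor must have dimensions [L^2 M T^-3] / [I^2] = [I^-2 L^2 M T^-3], i.e. resistance (R).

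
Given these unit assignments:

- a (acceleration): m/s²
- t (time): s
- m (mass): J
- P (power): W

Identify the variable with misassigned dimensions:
m

The variable m (mass) should have units kg, not J.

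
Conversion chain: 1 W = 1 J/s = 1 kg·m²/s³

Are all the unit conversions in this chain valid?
The chain is correct (no errors).

Correct: Watt is Joule per second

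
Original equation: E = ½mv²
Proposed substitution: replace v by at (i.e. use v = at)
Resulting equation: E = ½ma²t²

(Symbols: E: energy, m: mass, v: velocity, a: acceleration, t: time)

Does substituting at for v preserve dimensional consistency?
Yes

[v] = [L T^-1] and [at] = [L T^-1]. These match, so the substitution replaces a quantity by one of the same dimensions and the result E = ½ma²t² has LHS [L^2 M T^-2] vs RHS [L^2 M T^-2] — still consistent.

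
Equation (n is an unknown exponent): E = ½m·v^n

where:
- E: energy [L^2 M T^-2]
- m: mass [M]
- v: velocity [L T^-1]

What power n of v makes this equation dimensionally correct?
n = 2

E has dimensions [L^2 M T^-2]; v has dimensions [L T^-1].
The rest of the RHS has dimensions [M], so v^n must supply [L^2 T^-2].
With n = 2: ½m·v^2 has dimensions [L^2 M T^-2], matching the LHS ✓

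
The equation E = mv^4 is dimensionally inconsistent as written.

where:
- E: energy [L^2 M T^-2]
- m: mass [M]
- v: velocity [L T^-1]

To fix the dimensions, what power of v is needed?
The exponent of v should be 2: E = mv^2

The LHS E has dimensions [L^2 M T^-2]; v has dimensions [L T^-1].
As written, the RHS mv^4 (exponent 4 on v) has dimensions [L^4 M T^-4], which does not match.
With exponent 2, the RHS mv^2 has dimensions [L^2 M T^-2], matching the LHS.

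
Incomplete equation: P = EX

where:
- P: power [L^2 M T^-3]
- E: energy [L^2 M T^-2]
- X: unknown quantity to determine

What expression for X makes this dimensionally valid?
X = f (inverse time / frequency (1/t)), dimensions [T^-1]

P has dimensions [L^2 M T^-3]; the rest of the RHS (E) has dimensions [L^2 M T^-2].
So X must have dimensions [T^-1] — X = f (inverse time / frequency (1/t)).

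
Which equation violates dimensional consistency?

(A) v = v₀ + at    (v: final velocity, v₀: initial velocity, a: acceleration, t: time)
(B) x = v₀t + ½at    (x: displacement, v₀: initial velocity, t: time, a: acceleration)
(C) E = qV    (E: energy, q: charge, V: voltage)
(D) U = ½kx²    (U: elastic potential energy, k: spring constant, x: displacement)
(B) x = v₀t + ½at

The equation (B) x = v₀t + ½at is dimensionally incorrect.

LHS (x): [L]
RHS terms:
  - v₀t: [L] ✓
  - ½at: [L T^-1] ✗ (does not match LHS)

The dimensions do not match. The other three equations balance.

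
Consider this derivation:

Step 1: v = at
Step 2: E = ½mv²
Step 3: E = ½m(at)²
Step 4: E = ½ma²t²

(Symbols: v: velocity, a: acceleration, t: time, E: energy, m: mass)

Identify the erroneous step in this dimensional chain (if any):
No step introduces an error — all steps are dimensionally consistent.

Step 1: v = at → LHS [L T^-1], RHS [L T^-1] ✓
Step 2: E = ½mv² → LHS [L^2 M T^-2], RHS [L^2 M T^-2] ✓
Step 3: E = ½m(at)² → LHS [L^2 M T^-2], RHS [L^2 M T^-2] ✓
Step 4: E = ½ma²t² → LHS [L^2 M T^-2], RHS [L^2 M T^-2] ✓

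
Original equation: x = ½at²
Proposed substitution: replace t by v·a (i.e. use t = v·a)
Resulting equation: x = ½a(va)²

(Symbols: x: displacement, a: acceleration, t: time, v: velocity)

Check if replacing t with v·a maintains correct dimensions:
No

[t] = [T] and [v·a] = [L^2 T^-3]. These differ, so the substitution replaces a quantity by one of different dimensions and the result x = ½a(va)² has LHS [L] vs RHS [L^5 T^-8] — inconsistent.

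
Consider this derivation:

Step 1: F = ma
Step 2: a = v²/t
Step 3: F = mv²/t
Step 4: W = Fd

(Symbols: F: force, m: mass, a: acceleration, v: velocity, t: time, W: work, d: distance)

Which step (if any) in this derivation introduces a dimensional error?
Step 2

Step 1: F = ma → LHS [L M T^-2], RHS [L M T^-2] ✓
Step 2: a = v²/t → LHS [L T^-2], RHS [L^2 T^-3] ✗

The first dimensional inconsistency appears in step 2: a = v²/t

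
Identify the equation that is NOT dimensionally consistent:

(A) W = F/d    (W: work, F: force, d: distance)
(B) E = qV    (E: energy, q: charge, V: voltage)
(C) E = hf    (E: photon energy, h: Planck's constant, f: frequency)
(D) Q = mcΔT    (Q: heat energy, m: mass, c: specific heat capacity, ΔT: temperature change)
(A) W = F/d

The equation (A) W = F/d is dimensionally incorrect.

LHS (W): [L^2 M T^-2]
RHS (F/d): [M T^-2] ✗

The dimensions do not match. The other three equations balance.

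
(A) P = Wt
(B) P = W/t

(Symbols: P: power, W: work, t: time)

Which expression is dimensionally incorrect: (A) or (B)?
(A)

(A) P = Wt: LHS [L^2 M T^-3], RHS [L^2 M T^-1] ✗
(B) P = W/t: LHS [L^2 M T^-3], RHS [L^2 M T^-3] ✓

Expression (A) P = Wt is dimensionally incorrect.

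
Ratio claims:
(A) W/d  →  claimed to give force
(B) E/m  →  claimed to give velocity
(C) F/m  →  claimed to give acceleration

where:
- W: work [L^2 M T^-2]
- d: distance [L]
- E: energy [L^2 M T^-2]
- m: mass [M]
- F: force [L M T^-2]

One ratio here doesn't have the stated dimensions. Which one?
(B) E/m does not give velocity

(A) W/d: [L M T^-2] = force [L M T^-2] ✓
(B) E/m: [L^2 T^-2] ≠ velocity [L T^-1] ✗
(C) F/m: [L T^-2] = acceleration [L T^-2] ✓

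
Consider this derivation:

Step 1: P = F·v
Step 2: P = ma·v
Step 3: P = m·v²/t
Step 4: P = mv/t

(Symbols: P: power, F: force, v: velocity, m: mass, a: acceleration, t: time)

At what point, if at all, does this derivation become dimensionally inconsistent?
Step 4

Step 1: P = F·v → LHS [L^2 M T^-3], RHS [L^2 M T^-3] ✓
Step 2: P = ma·v → LHS [L^2 M T^-3], RHS [L^2 M T^-3] ✓
Step 3: P = m·v²/t → LHS [L^2 M T^-3], RHS [L^2 M T^-3] ✓
Step 4: P = mv/t → LHS [L^2 M T^-3], RHS [L M T^-2] ✗

The first dimensional inconsistency appears in step 4: P = mv/t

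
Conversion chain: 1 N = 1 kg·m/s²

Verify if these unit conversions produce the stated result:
The chain is correct (no errors).

Correct: Newton is defined as kg·m/s²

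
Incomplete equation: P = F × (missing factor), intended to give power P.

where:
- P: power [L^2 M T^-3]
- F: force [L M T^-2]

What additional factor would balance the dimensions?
v (velocity), dimensions [L T^-1]

P has dimensions [L^2 M T^-3] and F has dimensions [L M T^-2].
The missing factor must have dimensions [L^2 M T^-3] / [L M T^-2] = [L T^-1], i.e. velocity (v).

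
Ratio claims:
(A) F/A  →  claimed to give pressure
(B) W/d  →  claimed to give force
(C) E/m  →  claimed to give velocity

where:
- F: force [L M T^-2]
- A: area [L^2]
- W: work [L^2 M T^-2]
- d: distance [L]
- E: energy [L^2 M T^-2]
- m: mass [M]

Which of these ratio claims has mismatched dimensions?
(C) E/m does not give velocity

(A) F/A: [L^-1 M T^-2] = pressure [L^-1 M T^-2] ✓
(B) W/d: [L M T^-2] = force [L M T^-2] ✓
(C) E/m: [L^2 T^-2] ≠ velocity [L T^-1] ✗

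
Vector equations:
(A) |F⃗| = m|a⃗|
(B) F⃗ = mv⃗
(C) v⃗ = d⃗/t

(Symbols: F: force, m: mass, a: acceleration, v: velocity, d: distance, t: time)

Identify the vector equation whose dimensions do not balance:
(B) F⃗ = mv⃗

(A) |F⃗| = m|a⃗|: LHS [L M T^-2], RHS [L M T^-2] ✓ — magnitudes of vectors are scalars
(B) F⃗ = mv⃗: LHS [L M T^-2], RHS [L M T^-1] ✗ — mass times velocity is momentum, not force; should be ma⃗
(C) v⃗ = d⃗/t: LHS [L T^-1], RHS [L T^-1] ✓ — displacement (vector) divided by time (scalar)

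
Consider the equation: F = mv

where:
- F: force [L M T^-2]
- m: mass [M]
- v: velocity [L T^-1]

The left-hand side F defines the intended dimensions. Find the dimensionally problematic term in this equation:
The right-hand side term mv

F has dimensions [L M T^-2], but mv has dimensions [L M T^-1], so the term mv is dimensionally wrong for F.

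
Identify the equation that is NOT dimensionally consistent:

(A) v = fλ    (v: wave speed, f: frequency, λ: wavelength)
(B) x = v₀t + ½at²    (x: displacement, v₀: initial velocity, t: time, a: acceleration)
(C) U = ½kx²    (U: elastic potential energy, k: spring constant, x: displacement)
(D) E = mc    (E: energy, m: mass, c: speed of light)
(D) E = mc

The equation (D) E = mc is dimensionally incorrect.

LHS (E): [L^2 M T^-2]
RHS (mc): [L M T^-1] ✗

The dimensions do not match. The other three equations balance.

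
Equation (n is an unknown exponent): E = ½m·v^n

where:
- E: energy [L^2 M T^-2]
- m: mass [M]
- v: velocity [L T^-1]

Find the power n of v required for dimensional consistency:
n = 2

E has dimensions [L^2 M T^-2]; v has dimensions [L T^-1].
The rest of the RHS has dimensions [M], so v^n must supply [L^2 T^-2].
With n = 2: ½m·v^2 has dimensions [L^2 M T^-2], matching the LHS ✓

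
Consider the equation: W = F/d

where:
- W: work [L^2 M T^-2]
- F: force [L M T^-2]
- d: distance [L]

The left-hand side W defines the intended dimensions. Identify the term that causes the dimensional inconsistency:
The right-hand side term F/d

W has dimensions [L^2 M T^-2], but F/d has dimensions [M T^-2], so the term F/d is dimensionally wrong for W.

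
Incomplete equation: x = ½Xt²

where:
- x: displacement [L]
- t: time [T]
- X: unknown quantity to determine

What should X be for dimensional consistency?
X = a (acceleration), dimensions [L T^-2]

x has dimensions [L]; the rest of the RHS (½ t²) has dimensions [T^2].
So X must have dimensions [L T^-2] — X = a (acceleration).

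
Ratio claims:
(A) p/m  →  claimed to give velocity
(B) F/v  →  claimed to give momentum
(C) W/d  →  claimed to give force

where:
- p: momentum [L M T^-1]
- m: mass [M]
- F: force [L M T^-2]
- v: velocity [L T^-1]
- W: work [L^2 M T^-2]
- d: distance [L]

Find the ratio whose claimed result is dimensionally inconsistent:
(B) F/v does not give momentum

(A) p/m: [L T^-1] = velocity [L T^-1] ✓
(B) F/v: [M T^-1] ≠ momentum [L M T^-1] ✗
(C) W/d: [L M T^-2] = force [L M T^-2] ✓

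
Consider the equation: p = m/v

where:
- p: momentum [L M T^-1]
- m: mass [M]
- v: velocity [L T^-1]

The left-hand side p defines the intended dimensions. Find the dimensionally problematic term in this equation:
The right-hand side term m/v

p has dimensions [L M T^-1], but m/v has dimensions [L^-1 M T], so the term m/v is dimensionally wrong for p.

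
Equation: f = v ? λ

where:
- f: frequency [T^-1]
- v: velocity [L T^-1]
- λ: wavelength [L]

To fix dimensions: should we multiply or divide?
division (÷): f = v ÷ λ

f [T^-1]; v [L T^-1]; λ [L].
v × λ → [L^2 T^-1] ✗
v ÷ λ → [T^-1] ✓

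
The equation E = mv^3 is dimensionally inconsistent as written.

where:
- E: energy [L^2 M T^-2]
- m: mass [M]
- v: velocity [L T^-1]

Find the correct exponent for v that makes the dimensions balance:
The exponent of v should be 2: E = mv^2

The LHS E has dimensions [L^2 M T^-2]; v has dimensions [L T^-1].
As written, the RHS mv^3 (exponent 3 on v) has dimensions [L^3 M T^-3], which does not match.
With exponent 2, the RHS mv^2 has dimensions [L^2 M T^-2], matching the LHS.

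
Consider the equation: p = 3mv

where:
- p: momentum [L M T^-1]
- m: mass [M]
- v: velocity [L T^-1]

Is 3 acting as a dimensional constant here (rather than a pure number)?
No

p has dimensions [L M T^-1] and mv already has dimensions [L M T^-1], so the equation balances without 3 contributing any dimensions. 3 is a pure (dimensionless) number; changing or removing it would not affect dimensional consistency.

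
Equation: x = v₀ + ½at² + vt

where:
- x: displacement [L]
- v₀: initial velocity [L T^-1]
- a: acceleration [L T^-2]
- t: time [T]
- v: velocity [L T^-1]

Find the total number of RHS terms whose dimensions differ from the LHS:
1

LHS x: [L]
- v₀: [L T^-1] ✗
- ½at²: [L] ✓
- vt: [L] ✓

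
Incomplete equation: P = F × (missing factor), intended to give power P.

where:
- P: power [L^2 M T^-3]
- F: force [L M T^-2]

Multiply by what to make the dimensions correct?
v (velocity), dimensions [L T^-1]

P has dimensions [L^2 M T^-3] and F has dimensions [L M T^-2].
The missing factor must have dimensions [L^2 M T^-3] / [L M T^-2] = [L T^-1], i.e. velocity (v).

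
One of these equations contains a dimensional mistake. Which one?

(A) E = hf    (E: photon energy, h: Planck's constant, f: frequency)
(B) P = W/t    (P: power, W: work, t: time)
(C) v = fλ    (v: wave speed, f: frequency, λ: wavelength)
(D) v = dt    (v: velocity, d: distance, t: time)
(D) v = dt

The equation (D) v = dt is dimensionally incorrect.

LHS (v): [L T^-1]
RHS (dt): [L T] ✗

The dimensions do not match. The other three equations balance.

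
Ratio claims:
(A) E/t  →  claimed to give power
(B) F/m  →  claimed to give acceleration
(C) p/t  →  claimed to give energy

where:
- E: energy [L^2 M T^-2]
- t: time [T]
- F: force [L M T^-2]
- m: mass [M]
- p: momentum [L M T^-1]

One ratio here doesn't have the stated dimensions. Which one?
(C) p/t does not give energy

(A) E/t: [L^2 M T^-3] = power [L^2 M T^-3] ✓
(B) F/m: [L T^-2] = acceleration [L T^-2] ✓
(C) p/t: [L M T^-2] ≠ energy [L^2 M T^-2] ✗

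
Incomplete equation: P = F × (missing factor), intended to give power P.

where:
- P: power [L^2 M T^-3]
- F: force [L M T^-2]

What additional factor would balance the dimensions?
v (velocity), dimensions [L T^-1]

P has dimensions [L^2 M T^-3] and F has dimensions [L M T^-2].
The missing factor must have dimensions [L^2 M T^-3] / [L M T^-2] = [L T^-1], i.e. velocity (v).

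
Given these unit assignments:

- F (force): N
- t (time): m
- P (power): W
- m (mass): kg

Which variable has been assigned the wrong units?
t

The variable t (time) should have units s, not m.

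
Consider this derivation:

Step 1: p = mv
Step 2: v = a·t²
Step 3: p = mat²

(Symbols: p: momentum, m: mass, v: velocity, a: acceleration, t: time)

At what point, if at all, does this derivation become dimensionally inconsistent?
Step 2

Step 1: p = mv → LHS [L M T^-1], RHS [L M T^-1] ✓
Step 2: v = a·t² → LHS [L T^-1], RHS [L] ✗

The first dimensional inconsistency appears in step 2: v = a·t²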